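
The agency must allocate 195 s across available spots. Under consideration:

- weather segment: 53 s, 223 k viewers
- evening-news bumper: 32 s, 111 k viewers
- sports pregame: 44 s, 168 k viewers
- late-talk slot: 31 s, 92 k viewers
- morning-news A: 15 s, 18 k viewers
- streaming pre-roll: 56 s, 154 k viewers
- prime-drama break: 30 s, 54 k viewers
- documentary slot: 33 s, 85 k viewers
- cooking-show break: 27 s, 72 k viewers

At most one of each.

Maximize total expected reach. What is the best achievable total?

Ranking by ratio (expected reach/s): weather segment 4.21, sports pregame 3.82, evening-news bumper 3.47.
A density-first pass picks weather segment + evening-news bumper + sports pregame + late-talk slot + cooking-show break — 666 at 187 s.
Dropping cooking-show break frees 27 s; slotting in documentary slot (33 s) lifts the total to 679 at 193 s.
That's the maximum — no swap from here does better than 679.

679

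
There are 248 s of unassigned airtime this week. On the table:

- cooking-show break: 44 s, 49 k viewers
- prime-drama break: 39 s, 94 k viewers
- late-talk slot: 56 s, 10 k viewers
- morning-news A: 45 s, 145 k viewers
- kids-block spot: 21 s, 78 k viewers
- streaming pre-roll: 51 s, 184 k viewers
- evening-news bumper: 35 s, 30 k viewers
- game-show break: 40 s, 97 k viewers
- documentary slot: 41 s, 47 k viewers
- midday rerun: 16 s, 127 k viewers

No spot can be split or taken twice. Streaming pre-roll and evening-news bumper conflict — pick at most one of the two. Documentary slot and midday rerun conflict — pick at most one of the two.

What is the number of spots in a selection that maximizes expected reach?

The maximum expected reach within 248 s is 725.
One optimal bundle: prime-drama break + morning-news A + kids-block spot + streaming pre-roll + game-show break + midday rerun (212 s).
All optima have 6 spots.

6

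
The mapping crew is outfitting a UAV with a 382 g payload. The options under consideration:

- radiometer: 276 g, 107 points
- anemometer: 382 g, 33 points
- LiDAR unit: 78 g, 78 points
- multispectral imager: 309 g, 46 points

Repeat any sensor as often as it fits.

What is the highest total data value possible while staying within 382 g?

4×LiDAR unit uses 312 of the 382 g and totals 312.
No other feasible combination exceeds 312.

312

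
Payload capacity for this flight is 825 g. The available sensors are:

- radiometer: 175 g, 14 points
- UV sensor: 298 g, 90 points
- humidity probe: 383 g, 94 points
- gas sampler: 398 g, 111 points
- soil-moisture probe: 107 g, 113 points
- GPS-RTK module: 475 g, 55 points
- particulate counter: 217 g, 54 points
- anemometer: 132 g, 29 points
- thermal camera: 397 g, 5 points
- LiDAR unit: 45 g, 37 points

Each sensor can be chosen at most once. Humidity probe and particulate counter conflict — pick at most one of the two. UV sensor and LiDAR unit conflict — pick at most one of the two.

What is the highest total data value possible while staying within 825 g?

Ranking by ratio (data value/g): soil-moisture probe 1.06, LiDAR unit 0.82, UV sensor 0.30, gas sampler 0.28.
Best packing: gas sampler + soil-moisture probe + particulate counter + LiDAR unit — 767 g, 315 total.
That's the maximum — no feasible swap from here does better than 315.

315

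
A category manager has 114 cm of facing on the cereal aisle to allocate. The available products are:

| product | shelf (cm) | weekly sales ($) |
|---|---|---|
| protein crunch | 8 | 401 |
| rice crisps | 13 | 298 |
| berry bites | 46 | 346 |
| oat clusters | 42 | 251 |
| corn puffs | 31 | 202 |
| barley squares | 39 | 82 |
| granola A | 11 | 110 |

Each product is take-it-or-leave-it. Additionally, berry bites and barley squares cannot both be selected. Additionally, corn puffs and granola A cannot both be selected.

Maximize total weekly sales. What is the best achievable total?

Best packing: protein crunch + rice crisps + berry bites + oat clusters — 109 cm, 1296 total.

1296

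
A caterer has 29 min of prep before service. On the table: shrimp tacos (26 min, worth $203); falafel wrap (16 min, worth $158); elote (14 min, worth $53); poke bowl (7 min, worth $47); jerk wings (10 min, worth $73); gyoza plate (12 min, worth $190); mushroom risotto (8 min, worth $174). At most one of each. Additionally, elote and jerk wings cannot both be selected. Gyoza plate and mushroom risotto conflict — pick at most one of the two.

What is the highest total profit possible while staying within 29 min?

348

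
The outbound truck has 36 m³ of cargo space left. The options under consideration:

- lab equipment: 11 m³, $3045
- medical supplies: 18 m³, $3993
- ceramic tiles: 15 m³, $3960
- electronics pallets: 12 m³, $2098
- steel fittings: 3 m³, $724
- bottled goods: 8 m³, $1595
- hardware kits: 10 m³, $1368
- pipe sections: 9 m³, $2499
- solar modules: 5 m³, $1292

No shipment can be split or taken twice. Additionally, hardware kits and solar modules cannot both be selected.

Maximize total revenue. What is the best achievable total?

Ranking by ratio (revenue/m³): pipe sections 277.67, lab equipment 276.82, ceramic tiles 264.00, solar modules 258.40.
The ratio ordering already packs tightly: lab equipment + ceramic tiles + pipe sections, 35 m³, 9504.
The spare 1 m³ is too small for any remaining shipment, and no feasible exchange beats 9504.

9504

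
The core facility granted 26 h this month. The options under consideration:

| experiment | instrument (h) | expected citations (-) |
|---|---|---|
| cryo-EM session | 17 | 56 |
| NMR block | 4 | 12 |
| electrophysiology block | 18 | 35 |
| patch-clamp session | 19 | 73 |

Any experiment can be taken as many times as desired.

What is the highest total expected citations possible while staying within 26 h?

NMR block + patch-clamp session uses 23 of the 26 h and totals 85.
The spare 3 h is too small for any remaining experiment, and no exchange beats 85.

85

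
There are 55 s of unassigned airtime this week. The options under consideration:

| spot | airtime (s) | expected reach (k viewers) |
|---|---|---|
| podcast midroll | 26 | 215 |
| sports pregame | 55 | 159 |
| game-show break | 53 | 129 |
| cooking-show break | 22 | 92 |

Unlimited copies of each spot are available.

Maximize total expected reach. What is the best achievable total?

430

Density check — podcast midroll 8.27, cooking-show break 4.18, sports pregame 2.89, game-show break 2.43 are the best per s.
2×podcast midroll uses 52 of the 55 s and totals 430.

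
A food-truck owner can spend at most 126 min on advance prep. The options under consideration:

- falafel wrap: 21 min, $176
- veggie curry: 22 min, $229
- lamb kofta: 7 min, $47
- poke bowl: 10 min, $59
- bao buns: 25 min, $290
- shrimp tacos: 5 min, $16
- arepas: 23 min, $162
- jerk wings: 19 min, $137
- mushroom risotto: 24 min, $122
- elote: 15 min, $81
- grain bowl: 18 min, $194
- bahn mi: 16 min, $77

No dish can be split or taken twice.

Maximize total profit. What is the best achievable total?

Taking the top-ratio dishes first gives falafel wrap + veggie curry + lamb kofta + poke bowl + bao buns + jerk wings + grain bowl for 1132 (122 min).
Dropping jerk wings frees 19 min; slotting in arepas (23 min) lifts the total to 1157 at 126 min.
Next best is falafel wrap + veggie curry + lamb kofta + poke bowl + bao buns + jerk wings + grain bowl at 1132 (122 min) — short by 25.

1157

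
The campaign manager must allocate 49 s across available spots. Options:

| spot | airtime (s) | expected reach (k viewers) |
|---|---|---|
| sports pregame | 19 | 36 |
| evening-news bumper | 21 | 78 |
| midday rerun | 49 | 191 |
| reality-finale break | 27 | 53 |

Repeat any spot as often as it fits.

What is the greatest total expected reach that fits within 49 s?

Taking midday rerun: 49 s used, 191 in expected reach.
That's the maximum — no swap from here does better than 191.

191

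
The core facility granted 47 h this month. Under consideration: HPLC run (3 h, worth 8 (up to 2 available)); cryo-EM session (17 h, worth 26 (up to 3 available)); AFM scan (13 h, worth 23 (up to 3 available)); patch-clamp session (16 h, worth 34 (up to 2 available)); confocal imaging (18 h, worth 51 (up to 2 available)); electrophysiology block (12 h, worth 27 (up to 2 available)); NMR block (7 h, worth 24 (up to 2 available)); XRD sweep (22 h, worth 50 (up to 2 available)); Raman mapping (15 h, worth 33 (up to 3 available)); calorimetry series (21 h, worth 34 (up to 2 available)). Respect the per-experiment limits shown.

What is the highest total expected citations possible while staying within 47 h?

134

Density check — NMR block 3.43, confocal imaging 2.83, HPLC run 2.67 are the best per h.
A density-first pass picks 2×HPLC run + confocal imaging + 2×NMR block — 115 at 38 h.
Dropping HPLC run frees 3 h; slotting in electrophysiology block (12 h) lifts the total to 134 at 47 h.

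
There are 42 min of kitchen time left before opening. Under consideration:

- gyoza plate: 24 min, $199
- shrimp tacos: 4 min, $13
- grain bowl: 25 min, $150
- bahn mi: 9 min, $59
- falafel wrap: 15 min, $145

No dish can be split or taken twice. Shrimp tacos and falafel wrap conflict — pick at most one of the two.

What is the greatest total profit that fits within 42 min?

344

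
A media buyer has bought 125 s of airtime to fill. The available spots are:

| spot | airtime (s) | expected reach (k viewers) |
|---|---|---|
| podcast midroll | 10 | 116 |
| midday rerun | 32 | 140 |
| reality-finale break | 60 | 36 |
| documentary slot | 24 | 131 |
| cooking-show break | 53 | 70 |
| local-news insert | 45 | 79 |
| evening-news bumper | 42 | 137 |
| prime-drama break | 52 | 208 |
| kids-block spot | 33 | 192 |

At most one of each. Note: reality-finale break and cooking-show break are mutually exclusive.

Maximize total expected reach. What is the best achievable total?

647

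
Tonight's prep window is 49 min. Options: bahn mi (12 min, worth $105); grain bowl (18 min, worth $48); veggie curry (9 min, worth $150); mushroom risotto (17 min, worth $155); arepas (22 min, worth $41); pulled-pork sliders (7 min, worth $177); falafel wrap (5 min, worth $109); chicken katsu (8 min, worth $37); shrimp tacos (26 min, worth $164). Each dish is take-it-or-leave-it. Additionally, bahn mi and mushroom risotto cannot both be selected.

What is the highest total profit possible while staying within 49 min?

628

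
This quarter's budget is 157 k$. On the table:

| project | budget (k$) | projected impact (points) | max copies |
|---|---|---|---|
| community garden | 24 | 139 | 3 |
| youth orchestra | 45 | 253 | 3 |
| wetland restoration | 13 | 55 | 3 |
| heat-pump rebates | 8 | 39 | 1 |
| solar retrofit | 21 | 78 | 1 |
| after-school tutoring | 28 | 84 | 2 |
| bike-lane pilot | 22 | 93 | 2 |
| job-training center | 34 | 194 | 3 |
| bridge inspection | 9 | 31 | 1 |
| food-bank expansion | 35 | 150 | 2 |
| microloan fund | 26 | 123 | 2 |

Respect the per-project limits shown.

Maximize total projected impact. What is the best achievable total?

878

Taking the top-ratio projects first gives 3×community garden + heat-pump rebates + 2×job-training center + bridge inspection for 875 (157 k$).
The 91 k$ tied up in 2×community garden and job-training center and bridge inspection is better spent on 2×youth orchestra — total rises to 878 (156 k$).
Every other selection either busts 157 k$ or exceeds an availability limit or fails to beat 878.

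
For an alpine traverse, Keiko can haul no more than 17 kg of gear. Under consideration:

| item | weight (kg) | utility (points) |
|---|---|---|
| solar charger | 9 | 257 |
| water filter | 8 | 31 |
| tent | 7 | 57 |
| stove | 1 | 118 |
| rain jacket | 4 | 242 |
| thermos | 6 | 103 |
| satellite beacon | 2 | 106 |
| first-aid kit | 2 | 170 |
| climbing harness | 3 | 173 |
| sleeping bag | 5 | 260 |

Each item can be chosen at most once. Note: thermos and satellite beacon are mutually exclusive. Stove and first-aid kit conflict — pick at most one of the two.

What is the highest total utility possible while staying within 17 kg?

951

Taking rain jacket + satellite beacon + first-aid kit + climbing harness + sleeping bag: 16 kg used, 951 in utility.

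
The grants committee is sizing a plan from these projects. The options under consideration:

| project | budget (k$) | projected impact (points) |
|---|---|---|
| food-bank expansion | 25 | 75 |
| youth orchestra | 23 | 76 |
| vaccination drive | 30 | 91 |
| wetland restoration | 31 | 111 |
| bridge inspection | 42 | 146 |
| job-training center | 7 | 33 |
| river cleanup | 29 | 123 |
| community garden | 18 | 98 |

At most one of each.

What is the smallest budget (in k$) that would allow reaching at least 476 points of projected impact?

Minimise k$ subject to total projected impact ≥ 476.
Taking youth orchestra + bridge inspection + job-training center + river cleanup + community garden gives 476 (≥ 476) for 119 k$.
No combination under 119 k$ hits 476.

119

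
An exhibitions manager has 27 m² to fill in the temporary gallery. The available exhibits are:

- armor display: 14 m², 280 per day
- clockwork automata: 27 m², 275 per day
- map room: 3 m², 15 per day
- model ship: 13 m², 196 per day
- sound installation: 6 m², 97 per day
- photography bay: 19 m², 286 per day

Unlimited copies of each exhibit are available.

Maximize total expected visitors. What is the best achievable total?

A density-first pass picks armor display + 2×sound installation — 474 at 26 m².
The 12 m² tied up in 2×sound installation is better spent on model ship — total rises to 476 (27 m²).
That's the maximum — no swap from here does better than 476.

476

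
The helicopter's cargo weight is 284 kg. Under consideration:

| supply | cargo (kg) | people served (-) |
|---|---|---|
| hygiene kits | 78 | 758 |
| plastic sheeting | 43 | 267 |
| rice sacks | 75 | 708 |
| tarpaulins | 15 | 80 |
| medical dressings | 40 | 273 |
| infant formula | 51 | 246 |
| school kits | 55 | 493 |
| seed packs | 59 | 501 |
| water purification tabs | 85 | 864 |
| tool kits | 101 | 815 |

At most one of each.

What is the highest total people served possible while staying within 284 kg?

2616

Filling by ratio: hygiene kits + rice sacks + medical dressings + water purification tabs for 2603, with 6 kg left unused.
Dropping rice sacks and medical dressings frees 115 kg; slotting in school kits + seed packs (114 kg) lifts the total to 2616 at 277 kg.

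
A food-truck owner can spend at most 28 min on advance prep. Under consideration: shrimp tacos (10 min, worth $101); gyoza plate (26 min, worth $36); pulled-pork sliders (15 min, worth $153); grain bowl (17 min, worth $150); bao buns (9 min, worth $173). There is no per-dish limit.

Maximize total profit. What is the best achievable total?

Taking 3×bao buns: 27 min used, 519 in profit.
That's the maximum — no swap from here does better than 519.

519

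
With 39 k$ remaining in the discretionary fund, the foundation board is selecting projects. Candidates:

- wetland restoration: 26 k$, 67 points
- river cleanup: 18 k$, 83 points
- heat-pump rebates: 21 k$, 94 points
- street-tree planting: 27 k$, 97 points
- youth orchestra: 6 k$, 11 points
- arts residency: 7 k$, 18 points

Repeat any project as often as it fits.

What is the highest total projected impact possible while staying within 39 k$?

177

Density check — river cleanup 4.61, heat-pump rebates 4.48, street-tree planting 3.59, wetland restoration 2.58 are the best per k$.
A density-first pass picks 2×river cleanup — 166 at 36 k$.
Dropping river cleanup frees 18 k$; slotting in heat-pump rebates (21 k$) lifts the total to 177 at 39 k$.
Every other selection either busts 39 k$ or fails to beat 177.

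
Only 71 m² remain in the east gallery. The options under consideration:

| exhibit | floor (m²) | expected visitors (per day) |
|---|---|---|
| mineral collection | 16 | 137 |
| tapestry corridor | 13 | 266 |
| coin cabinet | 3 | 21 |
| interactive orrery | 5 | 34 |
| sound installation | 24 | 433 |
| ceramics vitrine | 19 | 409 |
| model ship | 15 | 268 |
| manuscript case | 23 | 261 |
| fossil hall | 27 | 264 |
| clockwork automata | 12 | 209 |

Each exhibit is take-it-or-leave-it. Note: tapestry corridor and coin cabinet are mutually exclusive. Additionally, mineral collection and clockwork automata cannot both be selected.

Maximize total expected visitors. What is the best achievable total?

1376

Best packing: tapestry corridor + sound installation + ceramics vitrine + model ship — 71 m², 1376 total.
An exhaustive check of the 1024 subsets confirms 1376.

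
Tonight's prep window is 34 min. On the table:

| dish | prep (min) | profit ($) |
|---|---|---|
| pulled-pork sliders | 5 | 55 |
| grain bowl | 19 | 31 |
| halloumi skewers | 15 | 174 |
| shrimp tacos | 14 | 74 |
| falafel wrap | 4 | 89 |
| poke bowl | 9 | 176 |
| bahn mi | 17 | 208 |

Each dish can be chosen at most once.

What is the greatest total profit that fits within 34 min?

By profit per min: falafel wrap 22.25, poke bowl 19.56, bahn mi 12.24, halloumi skewers 11.60 lead.
Taking the top-ratio dishes first gives falafel wrap + poke bowl + bahn mi for 473 (30 min).
The 17 min tied up in bahn mi is better spent on pulled-pork sliders + halloumi skewers — total rises to 494 (33 min).
Next best is falafel wrap + poke bowl + bahn mi at 473 (30 min) — short by 21.

494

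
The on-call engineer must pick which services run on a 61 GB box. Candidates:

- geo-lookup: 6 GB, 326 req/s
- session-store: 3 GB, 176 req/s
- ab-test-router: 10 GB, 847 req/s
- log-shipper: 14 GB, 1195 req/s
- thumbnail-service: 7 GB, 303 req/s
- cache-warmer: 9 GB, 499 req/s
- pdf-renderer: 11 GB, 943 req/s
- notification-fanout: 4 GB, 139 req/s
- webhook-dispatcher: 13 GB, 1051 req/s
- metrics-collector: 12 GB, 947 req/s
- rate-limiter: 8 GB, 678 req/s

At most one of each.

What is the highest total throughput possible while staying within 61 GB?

Ranking by ratio (throughput/GB): pdf-renderer 85.73, log-shipper 85.36, rate-limiter 84.75, ab-test-router 84.70.
The ratio heuristic lands on session-store + ab-test-router + log-shipper + pdf-renderer + webhook-dispatcher + rate-limiter (4890) but leaves 2 GB idle.
Dropping ab-test-router frees 10 GB; slotting in metrics-collector (12 GB) lifts the total to 4990 at 61 GB.
The closest alternative, ab-test-router + log-shipper + pdf-renderer + webhook-dispatcher + metrics-collector, reaches only 4983.

4990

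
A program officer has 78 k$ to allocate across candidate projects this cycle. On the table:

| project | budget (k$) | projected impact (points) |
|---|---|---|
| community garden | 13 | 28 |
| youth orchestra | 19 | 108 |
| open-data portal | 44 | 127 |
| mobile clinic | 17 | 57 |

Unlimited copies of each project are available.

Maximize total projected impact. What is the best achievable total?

Density check — youth orchestra 5.68, mobile clinic 3.35, open-data portal 2.89 are the best per k$.
Taking 4×youth orchestra: 76 k$ used, 432 in projected impact.
Nothing else within 78 k$ beats 432.

432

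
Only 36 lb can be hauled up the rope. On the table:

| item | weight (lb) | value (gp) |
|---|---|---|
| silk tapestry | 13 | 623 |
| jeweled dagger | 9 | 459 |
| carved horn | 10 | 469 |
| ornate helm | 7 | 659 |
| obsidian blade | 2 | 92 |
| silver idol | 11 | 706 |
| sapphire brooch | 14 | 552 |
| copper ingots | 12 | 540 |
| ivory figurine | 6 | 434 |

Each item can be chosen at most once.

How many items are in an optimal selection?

Optimal total is 2360.
For example carved horn + ornate helm + obsidian blade + silver idol + ivory figurine achieves it, using 36 lb.
All optima have 5 items.

5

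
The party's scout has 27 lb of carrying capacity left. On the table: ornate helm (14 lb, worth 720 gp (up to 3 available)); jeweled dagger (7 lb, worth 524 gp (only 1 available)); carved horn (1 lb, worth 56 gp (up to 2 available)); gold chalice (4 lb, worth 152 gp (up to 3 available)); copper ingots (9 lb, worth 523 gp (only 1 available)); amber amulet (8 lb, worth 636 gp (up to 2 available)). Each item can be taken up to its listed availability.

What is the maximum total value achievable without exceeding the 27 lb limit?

The ratio heuristic lands on jeweled dagger + 2×carved horn + 2×amber amulet (1908) but leaves 2 lb idle.
Dropping 2×carved horn frees 2 lb; slotting in gold chalice (4 lb) lifts the total to 1948 at 27 lb.
No other feasible combination exceeds 1948.

1948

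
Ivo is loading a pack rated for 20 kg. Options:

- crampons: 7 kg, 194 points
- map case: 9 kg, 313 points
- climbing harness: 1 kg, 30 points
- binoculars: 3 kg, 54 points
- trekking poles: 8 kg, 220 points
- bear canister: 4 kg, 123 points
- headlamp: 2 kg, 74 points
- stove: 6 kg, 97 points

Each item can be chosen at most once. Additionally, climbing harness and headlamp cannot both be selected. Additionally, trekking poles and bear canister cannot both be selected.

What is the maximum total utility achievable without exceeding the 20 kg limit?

Best packing: crampons + map case + bear canister — 20 kg, 630 total.
That's the maximum — no feasible swap from here does better than 630.

630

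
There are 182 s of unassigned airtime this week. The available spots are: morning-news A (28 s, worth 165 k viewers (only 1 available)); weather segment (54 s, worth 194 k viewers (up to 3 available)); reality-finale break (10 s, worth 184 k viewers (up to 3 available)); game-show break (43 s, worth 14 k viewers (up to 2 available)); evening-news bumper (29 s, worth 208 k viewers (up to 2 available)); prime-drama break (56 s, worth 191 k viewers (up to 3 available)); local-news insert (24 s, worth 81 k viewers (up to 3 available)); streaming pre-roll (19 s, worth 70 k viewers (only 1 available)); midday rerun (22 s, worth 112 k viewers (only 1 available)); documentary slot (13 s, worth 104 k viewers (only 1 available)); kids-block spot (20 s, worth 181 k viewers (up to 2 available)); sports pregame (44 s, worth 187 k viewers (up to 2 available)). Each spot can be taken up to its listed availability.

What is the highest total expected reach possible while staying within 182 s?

1616

Ranking by ratio (expected reach/s): reality-finale break 18.40, kids-block spot 9.05, documentary slot 8.00.
Greedy by ratio would take morning-news A + 3×reality-finale break + 2×evening-news bumper + documentary slot + 2×kids-block spot: 169 s used, total 1599.
The 28 s tied up in morning-news A is better spent on streaming pre-roll + midday rerun — total rises to 1616 (182 s).
That's the maximum — no swap from here does better than 1616.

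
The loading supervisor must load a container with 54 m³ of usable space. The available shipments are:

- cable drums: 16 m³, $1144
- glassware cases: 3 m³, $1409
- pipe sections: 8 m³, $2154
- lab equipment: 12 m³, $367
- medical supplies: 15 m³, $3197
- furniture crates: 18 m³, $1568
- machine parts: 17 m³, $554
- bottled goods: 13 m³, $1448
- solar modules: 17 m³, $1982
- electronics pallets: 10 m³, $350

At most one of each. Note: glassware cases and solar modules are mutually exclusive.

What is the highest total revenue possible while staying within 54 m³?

By revenue per m³: glassware cases 469.67, pipe sections 269.25, medical supplies 213.13, solar modules 116.59 lead.
Best packing: pipe sections + medical supplies + bottled goods + solar modules — 53 m³, 8781 total.
No other feasible combination exceeds 8781.

8781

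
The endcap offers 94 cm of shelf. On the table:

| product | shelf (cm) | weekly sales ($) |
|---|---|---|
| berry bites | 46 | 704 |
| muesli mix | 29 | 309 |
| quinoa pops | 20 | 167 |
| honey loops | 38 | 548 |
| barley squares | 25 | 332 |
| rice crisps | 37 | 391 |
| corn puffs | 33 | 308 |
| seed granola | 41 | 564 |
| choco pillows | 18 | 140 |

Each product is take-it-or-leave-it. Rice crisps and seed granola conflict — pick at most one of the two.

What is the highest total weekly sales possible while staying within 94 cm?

1268

Taking the top-ratio products first gives berry bites + honey loops for 1252 (84 cm).
Dropping honey loops frees 38 cm; slotting in seed granola (41 cm) lifts the total to 1268 at 87 cm.
Every other selection either busts 94 cm or breaks a pairing rule or fails to beat 1268.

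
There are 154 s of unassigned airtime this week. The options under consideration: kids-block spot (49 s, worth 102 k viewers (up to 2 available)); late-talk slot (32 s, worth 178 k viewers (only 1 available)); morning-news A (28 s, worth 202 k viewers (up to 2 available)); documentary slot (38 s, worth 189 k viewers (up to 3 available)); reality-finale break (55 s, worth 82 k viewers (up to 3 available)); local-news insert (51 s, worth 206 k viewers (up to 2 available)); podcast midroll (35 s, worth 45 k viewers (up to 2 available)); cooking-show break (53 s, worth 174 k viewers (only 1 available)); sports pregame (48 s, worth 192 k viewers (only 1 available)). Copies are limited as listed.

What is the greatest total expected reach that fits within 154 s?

The ratio heuristic lands on late-talk slot + 2×morning-news A + documentary slot (771) but leaves 28 s idle.
Replace late-talk slot with local-news insert: the trade gains 28 net, giving 799 at 145 s.
That's the maximum — no swap from here does better than 799.

799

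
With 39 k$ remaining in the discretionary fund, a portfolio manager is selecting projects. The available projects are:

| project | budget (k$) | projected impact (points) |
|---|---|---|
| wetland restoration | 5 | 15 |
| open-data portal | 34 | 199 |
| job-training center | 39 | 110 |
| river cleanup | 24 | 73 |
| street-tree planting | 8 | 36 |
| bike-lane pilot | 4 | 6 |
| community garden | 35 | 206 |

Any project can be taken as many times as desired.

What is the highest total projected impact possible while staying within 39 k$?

214

Taking the top-ratio projects first gives bike-lane pilot + community garden for 212 (39 k$).
Replace bike-lane pilot and community garden with wetland restoration + open-data portal: the trade gains 2 net, giving 214 at 39 k$.
No other feasible combination exceeds 214.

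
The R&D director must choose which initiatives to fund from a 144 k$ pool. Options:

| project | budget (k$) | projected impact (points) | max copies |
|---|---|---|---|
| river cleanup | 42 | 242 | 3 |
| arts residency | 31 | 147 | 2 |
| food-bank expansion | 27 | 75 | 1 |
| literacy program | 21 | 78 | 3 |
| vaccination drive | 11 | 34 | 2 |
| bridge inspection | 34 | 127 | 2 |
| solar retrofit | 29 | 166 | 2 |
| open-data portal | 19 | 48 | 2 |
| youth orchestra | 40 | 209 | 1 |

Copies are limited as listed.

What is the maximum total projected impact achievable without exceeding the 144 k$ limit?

A density-first pass picks 3×river cleanup + vaccination drive — 760 at 137 k$.
Replace river cleanup and vaccination drive with 2×solar retrofit: the trade gains 56 net, giving 816 at 142 k$.
Every other selection either busts 144 k$ or exceeds an availability limit or fails to beat 816.

816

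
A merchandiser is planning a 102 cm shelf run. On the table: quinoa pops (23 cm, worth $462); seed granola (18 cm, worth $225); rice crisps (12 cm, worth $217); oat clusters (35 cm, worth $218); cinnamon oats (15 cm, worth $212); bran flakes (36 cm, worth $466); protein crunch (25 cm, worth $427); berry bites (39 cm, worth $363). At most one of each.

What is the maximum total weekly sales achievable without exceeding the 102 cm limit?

1580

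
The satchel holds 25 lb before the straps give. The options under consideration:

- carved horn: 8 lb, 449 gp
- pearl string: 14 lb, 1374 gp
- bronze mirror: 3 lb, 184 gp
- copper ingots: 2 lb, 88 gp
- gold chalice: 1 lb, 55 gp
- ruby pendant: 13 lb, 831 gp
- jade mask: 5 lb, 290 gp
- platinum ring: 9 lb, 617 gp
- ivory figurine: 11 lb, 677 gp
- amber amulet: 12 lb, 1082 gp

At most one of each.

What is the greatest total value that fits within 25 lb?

By value per lb: pearl string 98.14, amber amulet 90.17, platinum ring 68.56 lead.
A density-first pass picks pearl string + gold chalice + platinum ring — 2046 at 24 lb.
The 1 lb tied up in gold chalice is better spent on copper ingots — total rises to 2079 (25 lb).

2079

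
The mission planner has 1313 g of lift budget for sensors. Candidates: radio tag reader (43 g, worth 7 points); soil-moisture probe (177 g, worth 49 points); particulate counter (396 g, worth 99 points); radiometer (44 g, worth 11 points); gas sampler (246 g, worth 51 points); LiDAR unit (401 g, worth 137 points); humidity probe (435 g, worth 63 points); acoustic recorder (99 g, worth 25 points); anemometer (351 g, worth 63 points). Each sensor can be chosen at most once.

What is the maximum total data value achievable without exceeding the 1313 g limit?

A density-first pass picks radio tag reader + soil-moisture probe + particulate counter + radiometer + LiDAR unit + acoustic recorder — 328 at 1160 g.
The 99 g tied up in acoustic recorder is better spent on gas sampler — total rises to 354 (1307 g).
Runner-up soil-moisture probe + particulate counter + radiometer + gas sampler + LiDAR unit tops out at 347.

354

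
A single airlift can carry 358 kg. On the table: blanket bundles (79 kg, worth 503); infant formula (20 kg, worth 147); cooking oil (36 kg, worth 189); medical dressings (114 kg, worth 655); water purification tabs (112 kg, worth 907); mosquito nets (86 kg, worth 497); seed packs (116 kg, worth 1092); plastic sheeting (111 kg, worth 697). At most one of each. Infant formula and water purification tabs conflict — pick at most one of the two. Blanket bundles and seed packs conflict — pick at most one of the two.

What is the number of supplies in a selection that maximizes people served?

3

Best achievable people served is 2696.
One optimal bundle: water purification tabs + seed packs + plastic sheeting (339 kg).
All optima have 3 supplies.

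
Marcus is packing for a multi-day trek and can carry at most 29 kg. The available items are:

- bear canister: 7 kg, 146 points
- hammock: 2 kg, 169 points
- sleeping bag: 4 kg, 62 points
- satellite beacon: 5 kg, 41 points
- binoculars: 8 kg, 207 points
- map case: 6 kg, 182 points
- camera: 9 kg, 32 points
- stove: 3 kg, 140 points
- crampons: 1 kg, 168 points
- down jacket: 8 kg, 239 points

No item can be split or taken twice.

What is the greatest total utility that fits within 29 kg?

1105

Density check — crampons 168.00, hammock 84.50, stove 46.67, map case 30.33 are the best per kg.
The ratio ordering already packs tightly: hammock + binoculars + map case + stove + crampons + down jacket, 28 kg, 1105.
The closest alternative, bear canister + hammock + binoculars + stove + crampons + down jacket, reaches only 1069.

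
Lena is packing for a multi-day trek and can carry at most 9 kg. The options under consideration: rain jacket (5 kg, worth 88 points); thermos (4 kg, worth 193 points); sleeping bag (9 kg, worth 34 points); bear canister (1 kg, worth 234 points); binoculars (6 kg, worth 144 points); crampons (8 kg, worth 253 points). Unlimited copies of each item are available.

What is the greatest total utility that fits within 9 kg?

Best packing: 9×bear canister — 9 kg, 2106 total.
No other feasible combination exceeds 2106.

2106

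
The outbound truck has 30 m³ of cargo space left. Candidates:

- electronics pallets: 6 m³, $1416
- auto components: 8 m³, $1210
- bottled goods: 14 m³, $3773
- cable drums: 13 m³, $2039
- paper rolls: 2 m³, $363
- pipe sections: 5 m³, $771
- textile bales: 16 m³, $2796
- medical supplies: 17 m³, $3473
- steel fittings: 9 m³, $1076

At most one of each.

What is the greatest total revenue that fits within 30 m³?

A density-first pass picks electronics pallets + bottled goods + paper rolls + pipe sections — 6323 at 27 m³.
Dropping pipe sections frees 5 m³; slotting in auto components (8 m³) lifts the total to 6762 at 30 m³.
Next best is bottled goods + textile bales at 6569 (30 m³) — short by 193.

6762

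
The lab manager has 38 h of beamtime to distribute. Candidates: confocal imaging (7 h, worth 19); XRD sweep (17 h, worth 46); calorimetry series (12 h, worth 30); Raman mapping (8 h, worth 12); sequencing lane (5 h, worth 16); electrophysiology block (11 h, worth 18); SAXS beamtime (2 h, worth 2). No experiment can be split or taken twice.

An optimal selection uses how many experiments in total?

4

The maximum expected citations within 38 h is 97.
confocal imaging + XRD sweep + calorimetry series + SAXS beamtime hits 97 at 38 h.
All optima have 4 experiments.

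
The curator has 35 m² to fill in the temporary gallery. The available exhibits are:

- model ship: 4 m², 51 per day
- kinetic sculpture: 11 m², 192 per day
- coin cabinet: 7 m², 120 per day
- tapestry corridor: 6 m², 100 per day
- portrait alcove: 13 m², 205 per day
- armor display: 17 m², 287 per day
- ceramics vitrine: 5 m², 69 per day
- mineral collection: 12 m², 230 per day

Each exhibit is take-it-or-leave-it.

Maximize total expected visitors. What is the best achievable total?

617

A density-first pass picks kinetic sculpture + coin cabinet + ceramics vitrine + mineral collection — 611 at 35 m².
Reworking the packing: tapestry corridor + armor display + mineral collection uses 35 m² and improves the total to 617.
Every other selection either busts 35 m² or fails to beat 617.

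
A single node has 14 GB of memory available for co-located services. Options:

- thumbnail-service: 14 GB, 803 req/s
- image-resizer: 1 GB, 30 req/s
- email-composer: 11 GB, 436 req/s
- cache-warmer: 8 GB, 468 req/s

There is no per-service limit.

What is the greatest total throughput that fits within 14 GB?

803

By throughput per GB: cache-warmer 58.50, thumbnail-service 57.36, email-composer 39.64 lead.
Greedy by ratio would take 6×image-resizer + cache-warmer: 14 GB used, total 648.
Replace 6×image-resizer and cache-warmer with thumbnail-service: the trade gains 155 net, giving 803 at 14 GB.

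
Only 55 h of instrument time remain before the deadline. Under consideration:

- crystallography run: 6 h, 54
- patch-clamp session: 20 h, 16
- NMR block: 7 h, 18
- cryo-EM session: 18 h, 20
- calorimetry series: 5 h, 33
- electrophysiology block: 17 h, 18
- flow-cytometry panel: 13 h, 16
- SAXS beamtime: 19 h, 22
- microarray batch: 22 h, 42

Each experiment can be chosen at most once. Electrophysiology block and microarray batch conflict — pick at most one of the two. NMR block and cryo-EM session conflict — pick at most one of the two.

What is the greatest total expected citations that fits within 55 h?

163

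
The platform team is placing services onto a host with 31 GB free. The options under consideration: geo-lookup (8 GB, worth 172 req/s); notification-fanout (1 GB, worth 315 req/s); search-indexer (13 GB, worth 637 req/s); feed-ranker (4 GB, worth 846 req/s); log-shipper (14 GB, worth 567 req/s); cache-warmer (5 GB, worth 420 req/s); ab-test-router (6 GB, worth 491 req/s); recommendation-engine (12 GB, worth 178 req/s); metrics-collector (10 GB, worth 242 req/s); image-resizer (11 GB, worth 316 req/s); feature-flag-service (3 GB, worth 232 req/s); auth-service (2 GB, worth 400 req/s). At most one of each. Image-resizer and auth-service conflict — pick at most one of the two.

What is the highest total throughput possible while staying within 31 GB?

3109

Ranking by ratio (throughput/GB): notification-fanout 315.00, feed-ranker 211.50, auth-service 200.00, cache-warmer 84.00.
Greedy by ratio would take notification-fanout + feed-ranker + cache-warmer + ab-test-router + metrics-collector + feature-flag-service + auth-service: 31 GB used, total 2946.
Replace metrics-collector and feature-flag-service with search-indexer: the trade gains 163 net, giving 3109 at 31 GB.
An exhaustive check of the 4096 subsets confirms 3109.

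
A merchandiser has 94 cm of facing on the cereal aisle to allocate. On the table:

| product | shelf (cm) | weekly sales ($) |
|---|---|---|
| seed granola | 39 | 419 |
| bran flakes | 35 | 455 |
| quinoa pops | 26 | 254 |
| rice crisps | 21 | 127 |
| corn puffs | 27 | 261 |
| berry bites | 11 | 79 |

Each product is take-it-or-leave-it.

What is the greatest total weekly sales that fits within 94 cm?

Density check — bran flakes 13.00, seed granola 10.74, quinoa pops 9.77, corn puffs 9.67 are the best per cm.
Greedy by ratio would take seed granola + bran flakes + berry bites: 85 cm used, total 953.
Dropping seed granola and berry bites frees 50 cm; slotting in quinoa pops + corn puffs (53 cm) lifts the total to 970 at 88 cm.

970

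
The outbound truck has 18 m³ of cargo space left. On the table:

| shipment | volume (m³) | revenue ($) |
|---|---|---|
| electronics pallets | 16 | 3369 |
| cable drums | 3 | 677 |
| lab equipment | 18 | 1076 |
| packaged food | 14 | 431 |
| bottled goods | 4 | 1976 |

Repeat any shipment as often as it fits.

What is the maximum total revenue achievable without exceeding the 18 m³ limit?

7904

The ratio ordering already packs tightly: 4×bottled goods, 16 m³, 7904.
The spare 2 m³ is too small for any remaining shipment, and no exchange beats 7904.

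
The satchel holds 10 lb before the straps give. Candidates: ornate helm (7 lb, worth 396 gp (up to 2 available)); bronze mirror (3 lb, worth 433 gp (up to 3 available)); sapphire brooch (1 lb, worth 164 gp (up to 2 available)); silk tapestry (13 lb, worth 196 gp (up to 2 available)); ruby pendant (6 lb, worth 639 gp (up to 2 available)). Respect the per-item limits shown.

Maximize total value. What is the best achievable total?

1463

Greedy by ratio would take 2×bronze mirror + 2×sapphire brooch: 8 lb used, total 1194.
The 1 lb tied up in sapphire brooch is better spent on bronze mirror — total rises to 1463 (10 lb).
Nothing else within 10 lb beats 1463.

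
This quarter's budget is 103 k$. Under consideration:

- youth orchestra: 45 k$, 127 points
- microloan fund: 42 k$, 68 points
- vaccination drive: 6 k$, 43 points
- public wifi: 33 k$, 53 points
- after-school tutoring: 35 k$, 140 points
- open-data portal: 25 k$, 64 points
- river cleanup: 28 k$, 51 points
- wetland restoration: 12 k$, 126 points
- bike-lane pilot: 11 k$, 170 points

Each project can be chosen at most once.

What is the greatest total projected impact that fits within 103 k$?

563

Greedy by ratio would take vaccination drive + after-school tutoring + open-data portal + wetland restoration + bike-lane pilot: 89 k$ used, total 543.
The 31 k$ tied up in vaccination drive and open-data portal is better spent on youth orchestra — total rises to 563 (103 k$).
No other feasible combination exceeds 563.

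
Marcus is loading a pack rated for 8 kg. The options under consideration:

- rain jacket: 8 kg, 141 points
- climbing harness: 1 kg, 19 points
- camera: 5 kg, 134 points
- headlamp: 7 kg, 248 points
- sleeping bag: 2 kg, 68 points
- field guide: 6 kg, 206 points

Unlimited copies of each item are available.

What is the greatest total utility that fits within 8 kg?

Density check — headlamp 35.43, field guide 34.33, sleeping bag 34.00 are the best per kg.
A density-first pass picks climbing harness + headlamp — 267 at 8 kg.
Dropping climbing harness and headlamp frees 8 kg; slotting in sleeping bag + field guide (8 kg) lifts the total to 274 at 8 kg.
No other feasible combination exceeds 274.

274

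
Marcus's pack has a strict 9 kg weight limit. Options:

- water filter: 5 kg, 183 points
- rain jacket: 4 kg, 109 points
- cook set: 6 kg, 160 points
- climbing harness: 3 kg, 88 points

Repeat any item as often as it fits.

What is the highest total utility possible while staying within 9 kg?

292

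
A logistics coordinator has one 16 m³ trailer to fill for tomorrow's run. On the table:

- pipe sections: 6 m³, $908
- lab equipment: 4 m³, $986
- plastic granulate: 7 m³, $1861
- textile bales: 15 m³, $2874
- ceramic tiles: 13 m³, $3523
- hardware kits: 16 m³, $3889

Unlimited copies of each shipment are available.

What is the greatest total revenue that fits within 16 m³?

3944

By revenue per m³: ceramic tiles 271.00, plastic granulate 265.86, lab equipment 246.50 lead.
A density-first pass picks ceramic tiles — 3523 at 13 m³.
The 13 m³ tied up in ceramic tiles is better spent on 4×lab equipment — total rises to 3944 (16 m³).
That's the maximum — no swap from here does better than 3944.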